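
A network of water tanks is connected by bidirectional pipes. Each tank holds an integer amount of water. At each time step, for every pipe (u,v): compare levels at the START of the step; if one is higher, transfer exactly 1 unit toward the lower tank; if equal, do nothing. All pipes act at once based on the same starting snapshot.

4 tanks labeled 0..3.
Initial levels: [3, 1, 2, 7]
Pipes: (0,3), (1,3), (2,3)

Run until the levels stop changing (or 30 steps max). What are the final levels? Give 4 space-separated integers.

Step 1: flows [3->0,3->1,3->2] -> levels [4 2 3 4]
Step 2: flows [0=3,3->1,3->2] -> levels [4 3 4 2]
Step 3: flows [0->3,1->3,2->3] -> levels [3 2 3 5]
Step 4: flows [3->0,3->1,3->2] -> levels [4 3 4 2]
  -> period-2 cycle: step 4 state = step 2 state; never stabilizes
  -> state at step 30: (30-2) mod 2 = 0, same as step 2 -> [4 3 4 2]

Answer: 4 3 4 2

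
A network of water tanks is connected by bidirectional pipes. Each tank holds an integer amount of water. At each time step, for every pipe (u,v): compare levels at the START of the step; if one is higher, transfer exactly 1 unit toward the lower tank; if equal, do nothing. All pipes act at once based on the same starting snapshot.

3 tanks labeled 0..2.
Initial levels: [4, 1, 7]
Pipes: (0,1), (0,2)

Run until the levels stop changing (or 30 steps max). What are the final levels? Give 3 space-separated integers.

Answer: 4 4 4

Derivation:
Step 1: flows [0->1,2->0] -> levels [4 2 6]
Step 2: flows [0->1,2->0] -> levels [4 3 5]
Step 3: flows [0->1,2->0] -> levels [4 4 4]
Step 4: flows [0=1,0=2] -> levels [4 4 4]
  -> stable (no change)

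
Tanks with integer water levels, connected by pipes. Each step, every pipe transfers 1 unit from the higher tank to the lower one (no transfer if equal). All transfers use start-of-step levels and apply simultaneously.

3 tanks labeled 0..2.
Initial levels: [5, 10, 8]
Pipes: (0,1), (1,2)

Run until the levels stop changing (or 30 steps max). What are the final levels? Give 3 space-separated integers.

Answer: 7 9 7

Derivation:
Step 1: flows [1->0,1->2] -> levels [6 8 9]
Step 2: flows [1->0,2->1] -> levels [7 8 8]
Step 3: flows [1->0,1=2] -> levels [8 7 8]
Step 4: flows [0->1,2->1] -> levels [7 9 7]
Step 5: flows [1->0,1->2] -> levels [8 7 8]
  -> period-2 cycle: step 5 state = step 3 state; never stabilizes
  -> state at step 30: (30-3) mod 2 = 1, same as step 4 -> [7 9 7]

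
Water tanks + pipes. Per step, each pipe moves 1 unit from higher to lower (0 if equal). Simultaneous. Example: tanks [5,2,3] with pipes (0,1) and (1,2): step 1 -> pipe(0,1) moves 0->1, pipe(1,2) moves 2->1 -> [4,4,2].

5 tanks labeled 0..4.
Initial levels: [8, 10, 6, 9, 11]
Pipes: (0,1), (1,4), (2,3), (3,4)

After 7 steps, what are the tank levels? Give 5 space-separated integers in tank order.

Answer: 9 10 8 9 8

Derivation:
Step 1: flows [1->0,4->1,3->2,4->3] -> levels [9 10 7 9 9]
Step 2: flows [1->0,1->4,3->2,3=4] -> levels [10 8 8 8 10]
Step 3: flows [0->1,4->1,2=3,4->3] -> levels [9 10 8 9 8]
Step 4: flows [1->0,1->4,3->2,3->4] -> levels [10 8 9 7 10]
Step 5: flows [0->1,4->1,2->3,4->3] -> levels [9 10 8 9 8]
  -> period-2 cycle: step 5 state = step 3 state
  -> state at step 7: (7-3) mod 2 = 0, same as step 3 -> [9 10 8 9 8]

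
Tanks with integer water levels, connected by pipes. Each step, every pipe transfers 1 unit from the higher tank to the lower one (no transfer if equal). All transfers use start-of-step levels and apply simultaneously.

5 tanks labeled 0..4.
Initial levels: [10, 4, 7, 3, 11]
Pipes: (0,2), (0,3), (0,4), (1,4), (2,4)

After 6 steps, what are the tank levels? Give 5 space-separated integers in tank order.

Step 1: flows [0->2,0->3,4->0,4->1,4->2] -> levels [9 5 9 4 8]
Step 2: flows [0=2,0->3,0->4,4->1,2->4] -> levels [7 6 8 5 9]
Step 3: flows [2->0,0->3,4->0,4->1,4->2] -> levels [8 7 8 6 6]
Step 4: flows [0=2,0->3,0->4,1->4,2->4] -> levels [6 6 7 7 9]
Step 5: flows [2->0,3->0,4->0,4->1,4->2] -> levels [9 7 7 6 6]
Step 6: flows [0->2,0->3,0->4,1->4,2->4] -> levels [6 6 7 7 9]

Answer: 6 6 7 7 9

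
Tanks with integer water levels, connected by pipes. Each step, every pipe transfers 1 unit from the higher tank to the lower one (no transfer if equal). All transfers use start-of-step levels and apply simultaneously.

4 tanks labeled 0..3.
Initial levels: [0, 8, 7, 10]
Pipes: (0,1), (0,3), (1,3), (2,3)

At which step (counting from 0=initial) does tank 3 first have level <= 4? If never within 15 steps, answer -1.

Step 1: flows [1->0,3->0,3->1,3->2] -> levels [2 8 8 7]
Step 2: flows [1->0,3->0,1->3,2->3] -> levels [4 6 7 8]
Step 3: flows [1->0,3->0,3->1,3->2] -> levels [6 6 8 5]
Step 4: flows [0=1,0->3,1->3,2->3] -> levels [5 5 7 8]
Step 5: flows [0=1,3->0,3->1,3->2] -> levels [6 6 8 5]
  -> period-2 cycle (repeats step 3); tank 3 never drops to <=4
Tank 3 never reaches <=4 within 15 steps

Answer: -1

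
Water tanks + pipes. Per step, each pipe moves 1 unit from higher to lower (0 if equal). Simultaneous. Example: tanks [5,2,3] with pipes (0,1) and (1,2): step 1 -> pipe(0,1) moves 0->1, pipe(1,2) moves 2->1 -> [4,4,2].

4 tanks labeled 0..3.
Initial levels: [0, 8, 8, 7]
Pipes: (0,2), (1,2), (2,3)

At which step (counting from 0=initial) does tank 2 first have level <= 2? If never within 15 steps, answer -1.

Answer: -1

Derivation:
Step 1: flows [2->0,1=2,2->3] -> levels [1 8 6 8]
Step 2: flows [2->0,1->2,3->2] -> levels [2 7 7 7]
Step 3: flows [2->0,1=2,2=3] -> levels [3 7 6 7]
Step 4: flows [2->0,1->2,3->2] -> levels [4 6 7 6]
Step 5: flows [2->0,2->1,2->3] -> levels [5 7 4 7]
Step 6: flows [0->2,1->2,3->2] -> levels [4 6 7 6]
  -> period-2 cycle (repeats step 4); tank 2 never drops to <=2
Tank 2 never reaches <=2 within 15 steps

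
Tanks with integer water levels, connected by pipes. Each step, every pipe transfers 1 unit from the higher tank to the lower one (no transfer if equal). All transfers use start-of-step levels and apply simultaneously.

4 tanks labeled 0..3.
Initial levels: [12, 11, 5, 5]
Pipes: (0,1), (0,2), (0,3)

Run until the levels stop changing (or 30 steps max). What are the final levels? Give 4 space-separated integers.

Step 1: flows [0->1,0->2,0->3] -> levels [9 12 6 6]
Step 2: flows [1->0,0->2,0->3] -> levels [8 11 7 7]
Step 3: flows [1->0,0->2,0->3] -> levels [7 10 8 8]
Step 4: flows [1->0,2->0,3->0] -> levels [10 9 7 7]
Step 5: flows [0->1,0->2,0->3] -> levels [7 10 8 8]
  -> period-2 cycle: step 5 state = step 3 state; never stabilizes
  -> state at step 30: (30-3) mod 2 = 1, same as step 4 -> [10 9 7 7]

Answer: 10 9 7 7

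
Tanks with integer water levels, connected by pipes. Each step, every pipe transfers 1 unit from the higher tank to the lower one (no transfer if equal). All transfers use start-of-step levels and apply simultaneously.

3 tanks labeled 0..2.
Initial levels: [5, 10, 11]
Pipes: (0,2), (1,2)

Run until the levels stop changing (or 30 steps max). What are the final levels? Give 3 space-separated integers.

Step 1: flows [2->0,2->1] -> levels [6 11 9]
Step 2: flows [2->0,1->2] -> levels [7 10 9]
Step 3: flows [2->0,1->2] -> levels [8 9 9]
Step 4: flows [2->0,1=2] -> levels [9 9 8]
Step 5: flows [0->2,1->2] -> levels [8 8 10]
Step 6: flows [2->0,2->1] -> levels [9 9 8]
  -> period-2 cycle: step 6 state = step 4 state; never stabilizes
  -> state at step 30: (30-4) mod 2 = 0, same as step 4 -> [9 9 8]

Answer: 9 9 8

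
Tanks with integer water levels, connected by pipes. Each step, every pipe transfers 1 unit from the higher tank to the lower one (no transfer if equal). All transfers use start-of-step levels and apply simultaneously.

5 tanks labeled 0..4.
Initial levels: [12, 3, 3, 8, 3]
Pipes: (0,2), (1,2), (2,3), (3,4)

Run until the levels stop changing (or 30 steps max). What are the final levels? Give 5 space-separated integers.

Answer: 6 6 7 4 6

Derivation:
Step 1: flows [0->2,1=2,3->2,3->4] -> levels [11 3 5 6 4]
Step 2: flows [0->2,2->1,3->2,3->4] -> levels [10 4 6 4 5]
Step 3: flows [0->2,2->1,2->3,4->3] -> levels [9 5 5 6 4]
Step 4: flows [0->2,1=2,3->2,3->4] -> levels [8 5 7 4 5]
Step 5: flows [0->2,2->1,2->3,4->3] -> levels [7 6 6 6 4]
Step 6: flows [0->2,1=2,2=3,3->4] -> levels [6 6 7 5 5]
Step 7: flows [2->0,2->1,2->3,3=4] -> levels [7 7 4 6 5]
Step 8: flows [0->2,1->2,3->2,3->4] -> levels [6 6 7 4 6]
Step 9: flows [2->0,2->1,2->3,4->3] -> levels [7 7 4 6 5]
  -> period-2 cycle: step 9 state = step 7 state; never stabilizes
  -> state at step 30: (30-7) mod 2 = 1, same as step 8 -> [6 6 7 4 6]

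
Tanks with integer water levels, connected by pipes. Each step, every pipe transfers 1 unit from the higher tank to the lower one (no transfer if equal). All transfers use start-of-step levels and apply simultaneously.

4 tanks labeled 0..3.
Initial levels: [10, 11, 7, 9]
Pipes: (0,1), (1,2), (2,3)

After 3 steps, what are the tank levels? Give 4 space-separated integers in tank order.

Answer: 10 9 10 8

Derivation:
Step 1: flows [1->0,1->2,3->2] -> levels [11 9 9 8]
Step 2: flows [0->1,1=2,2->3] -> levels [10 10 8 9]
Step 3: flows [0=1,1->2,3->2] -> levels [10 9 10 8]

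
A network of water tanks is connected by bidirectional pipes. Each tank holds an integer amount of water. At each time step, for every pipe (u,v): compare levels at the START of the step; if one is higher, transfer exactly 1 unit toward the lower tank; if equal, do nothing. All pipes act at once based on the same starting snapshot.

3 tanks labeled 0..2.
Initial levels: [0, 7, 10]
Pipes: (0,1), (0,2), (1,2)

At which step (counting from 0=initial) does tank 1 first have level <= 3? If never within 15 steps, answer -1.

Answer: -1

Derivation:
Step 1: flows [1->0,2->0,2->1] -> levels [2 7 8]
Step 2: flows [1->0,2->0,2->1] -> levels [4 7 6]
Step 3: flows [1->0,2->0,1->2] -> levels [6 5 6]
Step 4: flows [0->1,0=2,2->1] -> levels [5 7 5]
Step 5: flows [1->0,0=2,1->2] -> levels [6 5 6]
  -> period-2 cycle (repeats step 3); tank 1 never drops to <=3
Tank 1 never reaches <=3 within 15 steps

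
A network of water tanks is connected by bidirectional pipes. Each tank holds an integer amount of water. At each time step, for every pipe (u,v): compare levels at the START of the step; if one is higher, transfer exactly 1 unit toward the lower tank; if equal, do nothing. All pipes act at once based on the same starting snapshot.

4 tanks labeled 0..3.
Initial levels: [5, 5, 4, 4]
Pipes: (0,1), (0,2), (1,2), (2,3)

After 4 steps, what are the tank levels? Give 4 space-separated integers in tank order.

Answer: 5 5 3 5

Derivation:
Step 1: flows [0=1,0->2,1->2,2=3] -> levels [4 4 6 4]
Step 2: flows [0=1,2->0,2->1,2->3] -> levels [5 5 3 5]
Step 3: flows [0=1,0->2,1->2,3->2] -> levels [4 4 6 4]
  -> period-2 cycle: step 3 state = step 1 state
  -> state at step 4: (4-1) mod 2 = 1, same as step 2 -> [5 5 3 5]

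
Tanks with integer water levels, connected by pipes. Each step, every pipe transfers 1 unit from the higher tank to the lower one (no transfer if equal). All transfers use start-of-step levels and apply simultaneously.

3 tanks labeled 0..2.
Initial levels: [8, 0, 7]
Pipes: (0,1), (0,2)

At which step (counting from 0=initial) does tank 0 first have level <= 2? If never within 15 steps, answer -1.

Step 1: flows [0->1,0->2] -> levels [6 1 8]
Step 2: flows [0->1,2->0] -> levels [6 2 7]
Step 3: flows [0->1,2->0] -> levels [6 3 6]
Step 4: flows [0->1,0=2] -> levels [5 4 6]
Step 5: flows [0->1,2->0] -> levels [5 5 5]
Step 6: flows [0=1,0=2] -> levels [5 5 5]
  -> stable; tank 0 stays at 5 > 2
Tank 0 never reaches <=2 within 15 steps

Answer: -1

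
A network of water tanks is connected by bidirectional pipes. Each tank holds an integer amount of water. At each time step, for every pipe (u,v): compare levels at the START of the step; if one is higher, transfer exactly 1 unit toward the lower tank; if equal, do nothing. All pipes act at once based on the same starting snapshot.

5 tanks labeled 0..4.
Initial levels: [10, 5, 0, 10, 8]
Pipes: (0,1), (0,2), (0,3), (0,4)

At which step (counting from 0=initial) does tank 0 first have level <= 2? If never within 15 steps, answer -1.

Answer: -1

Derivation:
Step 1: flows [0->1,0->2,0=3,0->4] -> levels [7 6 1 10 9]
Step 2: flows [0->1,0->2,3->0,4->0] -> levels [7 7 2 9 8]
Step 3: flows [0=1,0->2,3->0,4->0] -> levels [8 7 3 8 7]
Step 4: flows [0->1,0->2,0=3,0->4] -> levels [5 8 4 8 8]
Step 5: flows [1->0,0->2,3->0,4->0] -> levels [7 7 5 7 7]
Step 6: flows [0=1,0->2,0=3,0=4] -> levels [6 7 6 7 7]
Step 7: flows [1->0,0=2,3->0,4->0] -> levels [9 6 6 6 6]
Step 8: flows [0->1,0->2,0->3,0->4] -> levels [5 7 7 7 7]
Step 9: flows [1->0,2->0,3->0,4->0] -> levels [9 6 6 6 6]
  -> period-2 cycle (repeats step 7); tank 0 never drops to <=2
Tank 0 never reaches <=2 within 15 steps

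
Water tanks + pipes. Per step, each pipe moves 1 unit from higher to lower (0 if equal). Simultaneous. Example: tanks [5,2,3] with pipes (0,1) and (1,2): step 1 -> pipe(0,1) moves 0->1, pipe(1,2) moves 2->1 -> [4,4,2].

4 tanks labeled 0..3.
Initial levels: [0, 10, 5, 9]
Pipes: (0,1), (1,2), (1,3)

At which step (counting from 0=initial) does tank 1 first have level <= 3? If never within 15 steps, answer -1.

Answer: -1

Derivation:
Step 1: flows [1->0,1->2,1->3] -> levels [1 7 6 10]
Step 2: flows [1->0,1->2,3->1] -> levels [2 6 7 9]
Step 3: flows [1->0,2->1,3->1] -> levels [3 7 6 8]
Step 4: flows [1->0,1->2,3->1] -> levels [4 6 7 7]
Step 5: flows [1->0,2->1,3->1] -> levels [5 7 6 6]
Step 6: flows [1->0,1->2,1->3] -> levels [6 4 7 7]
Step 7: flows [0->1,2->1,3->1] -> levels [5 7 6 6]
  -> period-2 cycle (repeats step 5); tank 1 never drops to <=3
Tank 1 never reaches <=3 within 15 steps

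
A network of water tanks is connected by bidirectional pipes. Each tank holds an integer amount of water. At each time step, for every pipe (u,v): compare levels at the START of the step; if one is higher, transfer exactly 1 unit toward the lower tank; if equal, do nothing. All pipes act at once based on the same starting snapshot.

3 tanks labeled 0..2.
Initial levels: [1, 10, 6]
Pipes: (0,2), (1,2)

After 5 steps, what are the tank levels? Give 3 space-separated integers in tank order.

Step 1: flows [2->0,1->2] -> levels [2 9 6]
Step 2: flows [2->0,1->2] -> levels [3 8 6]
Step 3: flows [2->0,1->2] -> levels [4 7 6]
Step 4: flows [2->0,1->2] -> levels [5 6 6]
Step 5: flows [2->0,1=2] -> levels [6 6 5]

Answer: 6 6 5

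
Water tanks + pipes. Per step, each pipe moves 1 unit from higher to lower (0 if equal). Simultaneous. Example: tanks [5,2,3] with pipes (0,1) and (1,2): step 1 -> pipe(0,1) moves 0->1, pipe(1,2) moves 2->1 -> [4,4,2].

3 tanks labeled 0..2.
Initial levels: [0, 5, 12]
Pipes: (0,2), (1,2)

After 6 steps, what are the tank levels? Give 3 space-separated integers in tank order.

Answer: 6 6 5

Derivation:
Step 1: flows [2->0,2->1] -> levels [1 6 10]
Step 2: flows [2->0,2->1] -> levels [2 7 8]
Step 3: flows [2->0,2->1] -> levels [3 8 6]
Step 4: flows [2->0,1->2] -> levels [4 7 6]
Step 5: flows [2->0,1->2] -> levels [5 6 6]
Step 6: flows [2->0,1=2] -> levels [6 6 5]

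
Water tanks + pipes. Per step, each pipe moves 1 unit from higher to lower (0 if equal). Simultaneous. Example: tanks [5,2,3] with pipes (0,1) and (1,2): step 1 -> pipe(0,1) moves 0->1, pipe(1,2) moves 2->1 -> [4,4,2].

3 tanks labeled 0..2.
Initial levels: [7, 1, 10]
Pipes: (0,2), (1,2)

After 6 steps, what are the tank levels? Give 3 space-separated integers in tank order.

Answer: 6 6 6

Derivation:
Step 1: flows [2->0,2->1] -> levels [8 2 8]
Step 2: flows [0=2,2->1] -> levels [8 3 7]
Step 3: flows [0->2,2->1] -> levels [7 4 7]
Step 4: flows [0=2,2->1] -> levels [7 5 6]
Step 5: flows [0->2,2->1] -> levels [6 6 6]
Step 6: flows [0=2,1=2] -> levels [6 6 6]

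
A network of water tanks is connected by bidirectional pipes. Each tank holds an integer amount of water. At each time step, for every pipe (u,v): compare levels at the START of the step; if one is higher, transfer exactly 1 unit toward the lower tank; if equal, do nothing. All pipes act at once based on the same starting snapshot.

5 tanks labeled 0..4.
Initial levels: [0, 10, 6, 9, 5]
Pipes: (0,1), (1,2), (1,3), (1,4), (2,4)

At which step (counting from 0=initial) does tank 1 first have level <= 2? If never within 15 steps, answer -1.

Answer: -1

Derivation:
Step 1: flows [1->0,1->2,1->3,1->4,2->4] -> levels [1 6 6 10 7]
Step 2: flows [1->0,1=2,3->1,4->1,4->2] -> levels [2 7 7 9 5]
Step 3: flows [1->0,1=2,3->1,1->4,2->4] -> levels [3 6 6 8 7]
Step 4: flows [1->0,1=2,3->1,4->1,4->2] -> levels [4 7 7 7 5]
Step 5: flows [1->0,1=2,1=3,1->4,2->4] -> levels [5 5 6 7 7]
Step 6: flows [0=1,2->1,3->1,4->1,4->2] -> levels [5 8 6 6 5]
Step 7: flows [1->0,1->2,1->3,1->4,2->4] -> levels [6 4 6 7 7]
Step 8: flows [0->1,2->1,3->1,4->1,4->2] -> levels [5 8 6 6 5]
  -> period-2 cycle (repeats step 6); tank 1 never drops to <=2
Tank 1 never reaches <=2 within 15 steps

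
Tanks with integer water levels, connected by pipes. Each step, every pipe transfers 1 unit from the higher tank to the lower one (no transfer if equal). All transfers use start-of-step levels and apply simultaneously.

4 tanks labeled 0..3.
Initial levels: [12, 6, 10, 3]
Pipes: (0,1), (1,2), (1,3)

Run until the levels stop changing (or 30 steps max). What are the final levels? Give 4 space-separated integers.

Answer: 7 10 7 7

Derivation:
Step 1: flows [0->1,2->1,1->3] -> levels [11 7 9 4]
Step 2: flows [0->1,2->1,1->3] -> levels [10 8 8 5]
Step 3: flows [0->1,1=2,1->3] -> levels [9 8 8 6]
Step 4: flows [0->1,1=2,1->3] -> levels [8 8 8 7]
Step 5: flows [0=1,1=2,1->3] -> levels [8 7 8 8]
Step 6: flows [0->1,2->1,3->1] -> levels [7 10 7 7]
Step 7: flows [1->0,1->2,1->3] -> levels [8 7 8 8]
  -> period-2 cycle: step 7 state = step 5 state; never stabilizes
  -> state at step 30: (30-5) mod 2 = 1, same as step 6 -> [7 10 7 7]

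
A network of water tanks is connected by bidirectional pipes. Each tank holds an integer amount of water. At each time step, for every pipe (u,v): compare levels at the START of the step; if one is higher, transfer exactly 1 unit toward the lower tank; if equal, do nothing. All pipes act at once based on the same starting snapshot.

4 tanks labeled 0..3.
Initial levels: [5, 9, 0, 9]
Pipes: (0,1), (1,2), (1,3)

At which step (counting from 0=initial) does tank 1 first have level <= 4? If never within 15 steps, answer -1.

Answer: -1

Derivation:
Step 1: flows [1->0,1->2,1=3] -> levels [6 7 1 9]
Step 2: flows [1->0,1->2,3->1] -> levels [7 6 2 8]
Step 3: flows [0->1,1->2,3->1] -> levels [6 7 3 7]
Step 4: flows [1->0,1->2,1=3] -> levels [7 5 4 7]
Step 5: flows [0->1,1->2,3->1] -> levels [6 6 5 6]
Step 6: flows [0=1,1->2,1=3] -> levels [6 5 6 6]
Step 7: flows [0->1,2->1,3->1] -> levels [5 8 5 5]
Step 8: flows [1->0,1->2,1->3] -> levels [6 5 6 6]
  -> period-2 cycle (repeats step 6); tank 1 never drops to <=4
Tank 1 never reaches <=4 within 15 steps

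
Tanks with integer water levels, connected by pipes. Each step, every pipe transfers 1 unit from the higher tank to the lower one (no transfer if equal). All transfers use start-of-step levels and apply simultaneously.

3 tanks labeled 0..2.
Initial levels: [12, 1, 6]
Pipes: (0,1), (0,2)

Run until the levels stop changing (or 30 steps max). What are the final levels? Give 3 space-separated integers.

Answer: 7 6 6

Derivation:
Step 1: flows [0->1,0->2] -> levels [10 2 7]
Step 2: flows [0->1,0->2] -> levels [8 3 8]
Step 3: flows [0->1,0=2] -> levels [7 4 8]
Step 4: flows [0->1,2->0] -> levels [7 5 7]
Step 5: flows [0->1,0=2] -> levels [6 6 7]
Step 6: flows [0=1,2->0] -> levels [7 6 6]
Step 7: flows [0->1,0->2] -> levels [5 7 7]
Step 8: flows [1->0,2->0] -> levels [7 6 6]
  -> period-2 cycle: step 8 state = step 6 state; never stabilizes
  -> state at step 30: (30-6) mod 2 = 0, same as step 6 -> [7 6 6]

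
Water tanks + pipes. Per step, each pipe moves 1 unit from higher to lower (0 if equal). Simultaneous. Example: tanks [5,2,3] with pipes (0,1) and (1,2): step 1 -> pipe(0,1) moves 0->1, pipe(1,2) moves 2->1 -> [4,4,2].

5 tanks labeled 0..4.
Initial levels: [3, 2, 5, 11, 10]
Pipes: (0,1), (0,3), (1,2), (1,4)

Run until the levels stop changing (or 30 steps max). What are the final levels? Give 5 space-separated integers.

Step 1: flows [0->1,3->0,2->1,4->1] -> levels [3 5 4 10 9]
Step 2: flows [1->0,3->0,1->2,4->1] -> levels [5 4 5 9 8]
Step 3: flows [0->1,3->0,2->1,4->1] -> levels [5 7 4 8 7]
Step 4: flows [1->0,3->0,1->2,1=4] -> levels [7 5 5 7 7]
Step 5: flows [0->1,0=3,1=2,4->1] -> levels [6 7 5 7 6]
Step 6: flows [1->0,3->0,1->2,1->4] -> levels [8 4 6 6 7]
Step 7: flows [0->1,0->3,2->1,4->1] -> levels [6 7 5 7 6]
  -> period-2 cycle: step 7 state = step 5 state; never stabilizes
  -> state at step 30: (30-5) mod 2 = 1, same as step 6 -> [8 4 6 6 7]

Answer: 8 4 6 6 7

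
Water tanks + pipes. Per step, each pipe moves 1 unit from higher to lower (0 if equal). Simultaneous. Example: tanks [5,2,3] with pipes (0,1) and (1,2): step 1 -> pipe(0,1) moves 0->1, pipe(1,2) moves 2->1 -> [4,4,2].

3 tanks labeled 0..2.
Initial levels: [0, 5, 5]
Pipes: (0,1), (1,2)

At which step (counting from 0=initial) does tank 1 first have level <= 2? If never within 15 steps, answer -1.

Answer: 5

Derivation:
Step 1: flows [1->0,1=2] -> levels [1 4 5]
Step 2: flows [1->0,2->1] -> levels [2 4 4]
Step 3: flows [1->0,1=2] -> levels [3 3 4]
Step 4: flows [0=1,2->1] -> levels [3 4 3]
Step 5: flows [1->0,1->2] -> levels [4 2 4]
Tank 1 first reaches <=2 at step 5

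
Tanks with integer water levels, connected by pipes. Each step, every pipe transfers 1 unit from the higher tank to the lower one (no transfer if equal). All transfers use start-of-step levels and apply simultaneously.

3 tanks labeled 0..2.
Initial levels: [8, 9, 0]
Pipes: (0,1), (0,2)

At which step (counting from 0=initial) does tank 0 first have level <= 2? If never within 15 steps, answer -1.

Step 1: flows [1->0,0->2] -> levels [8 8 1]
Step 2: flows [0=1,0->2] -> levels [7 8 2]
Step 3: flows [1->0,0->2] -> levels [7 7 3]
Step 4: flows [0=1,0->2] -> levels [6 7 4]
Step 5: flows [1->0,0->2] -> levels [6 6 5]
Step 6: flows [0=1,0->2] -> levels [5 6 6]
Step 7: flows [1->0,2->0] -> levels [7 5 5]
Step 8: flows [0->1,0->2] -> levels [5 6 6]
  -> period-2 cycle (repeats step 6); tank 0 never drops to <=2
Tank 0 never reaches <=2 within 15 steps

Answer: -1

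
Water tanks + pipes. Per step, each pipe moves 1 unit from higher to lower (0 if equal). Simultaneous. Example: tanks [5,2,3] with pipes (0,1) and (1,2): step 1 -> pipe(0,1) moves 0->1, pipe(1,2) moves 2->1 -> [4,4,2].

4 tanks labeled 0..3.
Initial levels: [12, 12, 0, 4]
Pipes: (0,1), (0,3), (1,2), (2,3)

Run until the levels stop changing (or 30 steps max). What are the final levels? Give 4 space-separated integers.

Answer: 7 7 7 7

Derivation:
Step 1: flows [0=1,0->3,1->2,3->2] -> levels [11 11 2 4]
Step 2: flows [0=1,0->3,1->2,3->2] -> levels [10 10 4 4]
Step 3: flows [0=1,0->3,1->2,2=3] -> levels [9 9 5 5]
Step 4: flows [0=1,0->3,1->2,2=3] -> levels [8 8 6 6]
Step 5: flows [0=1,0->3,1->2,2=3] -> levels [7 7 7 7]
Step 6: flows [0=1,0=3,1=2,2=3] -> levels [7 7 7 7]
  -> stable (no change)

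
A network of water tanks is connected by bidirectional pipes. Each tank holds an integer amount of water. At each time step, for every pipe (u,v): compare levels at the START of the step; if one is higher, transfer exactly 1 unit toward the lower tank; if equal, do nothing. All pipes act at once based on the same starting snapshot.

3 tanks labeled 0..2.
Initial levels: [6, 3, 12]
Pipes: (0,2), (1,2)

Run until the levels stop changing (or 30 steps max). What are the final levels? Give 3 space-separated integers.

Step 1: flows [2->0,2->1] -> levels [7 4 10]
Step 2: flows [2->0,2->1] -> levels [8 5 8]
Step 3: flows [0=2,2->1] -> levels [8 6 7]
Step 4: flows [0->2,2->1] -> levels [7 7 7]
Step 5: flows [0=2,1=2] -> levels [7 7 7]
  -> stable (no change)

Answer: 7 7 7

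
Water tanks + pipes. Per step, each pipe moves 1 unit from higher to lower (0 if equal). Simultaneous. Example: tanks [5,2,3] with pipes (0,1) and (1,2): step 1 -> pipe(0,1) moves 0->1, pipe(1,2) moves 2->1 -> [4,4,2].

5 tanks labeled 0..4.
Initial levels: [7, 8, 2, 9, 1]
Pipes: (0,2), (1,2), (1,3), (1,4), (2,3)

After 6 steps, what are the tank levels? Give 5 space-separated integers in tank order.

Step 1: flows [0->2,1->2,3->1,1->4,3->2] -> levels [6 7 5 7 2]
Step 2: flows [0->2,1->2,1=3,1->4,3->2] -> levels [5 5 8 6 3]
Step 3: flows [2->0,2->1,3->1,1->4,2->3] -> levels [6 6 5 6 4]
Step 4: flows [0->2,1->2,1=3,1->4,3->2] -> levels [5 4 8 5 5]
Step 5: flows [2->0,2->1,3->1,4->1,2->3] -> levels [6 7 5 5 4]
Step 6: flows [0->2,1->2,1->3,1->4,2=3] -> levels [5 4 7 6 5]

Answer: 5 4 7 6 5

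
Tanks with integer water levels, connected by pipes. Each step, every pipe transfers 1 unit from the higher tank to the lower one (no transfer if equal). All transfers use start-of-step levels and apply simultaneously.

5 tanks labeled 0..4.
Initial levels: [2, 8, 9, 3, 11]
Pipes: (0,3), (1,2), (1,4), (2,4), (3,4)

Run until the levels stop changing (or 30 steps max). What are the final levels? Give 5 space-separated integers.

Step 1: flows [3->0,2->1,4->1,4->2,4->3] -> levels [3 10 9 3 8]
Step 2: flows [0=3,1->2,1->4,2->4,4->3] -> levels [3 8 9 4 9]
Step 3: flows [3->0,2->1,4->1,2=4,4->3] -> levels [4 10 8 4 7]
Step 4: flows [0=3,1->2,1->4,2->4,4->3] -> levels [4 8 8 5 8]
Step 5: flows [3->0,1=2,1=4,2=4,4->3] -> levels [5 8 8 5 7]
Step 6: flows [0=3,1=2,1->4,2->4,4->3] -> levels [5 7 7 6 8]
Step 7: flows [3->0,1=2,4->1,4->2,4->3] -> levels [6 8 8 6 5]
Step 8: flows [0=3,1=2,1->4,2->4,3->4] -> levels [6 7 7 5 8]
Step 9: flows [0->3,1=2,4->1,4->2,4->3] -> levels [5 8 8 7 5]
Step 10: flows [3->0,1=2,1->4,2->4,3->4] -> levels [6 7 7 5 8]
  -> period-2 cycle: step 10 state = step 8 state; never stabilizes
  -> state at step 30: (30-8) mod 2 = 0, same as step 8 -> [6 7 7 5 8]

Answer: 6 7 7 5 8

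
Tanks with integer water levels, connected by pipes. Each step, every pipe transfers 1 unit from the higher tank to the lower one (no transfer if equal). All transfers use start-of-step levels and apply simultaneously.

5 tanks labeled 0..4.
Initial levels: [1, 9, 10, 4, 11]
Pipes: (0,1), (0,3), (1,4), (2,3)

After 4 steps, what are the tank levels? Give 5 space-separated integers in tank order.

Step 1: flows [1->0,3->0,4->1,2->3] -> levels [3 9 9 4 10]
Step 2: flows [1->0,3->0,4->1,2->3] -> levels [5 9 8 4 9]
Step 3: flows [1->0,0->3,1=4,2->3] -> levels [5 8 7 6 9]
Step 4: flows [1->0,3->0,4->1,2->3] -> levels [7 8 6 6 8]

Answer: 7 8 6 6 8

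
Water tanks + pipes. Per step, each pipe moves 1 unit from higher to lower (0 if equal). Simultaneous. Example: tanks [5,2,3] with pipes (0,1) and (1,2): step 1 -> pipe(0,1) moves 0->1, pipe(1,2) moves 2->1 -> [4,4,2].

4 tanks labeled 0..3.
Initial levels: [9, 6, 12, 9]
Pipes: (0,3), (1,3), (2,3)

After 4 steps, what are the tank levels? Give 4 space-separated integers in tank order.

Answer: 9 9 9 9

Derivation:
Step 1: flows [0=3,3->1,2->3] -> levels [9 7 11 9]
Step 2: flows [0=3,3->1,2->3] -> levels [9 8 10 9]
Step 3: flows [0=3,3->1,2->3] -> levels [9 9 9 9]
Step 4: flows [0=3,1=3,2=3] -> levels [9 9 9 9]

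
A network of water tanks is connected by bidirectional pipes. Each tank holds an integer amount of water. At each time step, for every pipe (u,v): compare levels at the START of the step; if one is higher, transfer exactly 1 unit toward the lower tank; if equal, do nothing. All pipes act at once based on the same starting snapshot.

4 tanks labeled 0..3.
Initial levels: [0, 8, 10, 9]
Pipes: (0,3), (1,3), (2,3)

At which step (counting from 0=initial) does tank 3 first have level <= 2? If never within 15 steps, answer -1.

Step 1: flows [3->0,3->1,2->3] -> levels [1 9 9 8]
Step 2: flows [3->0,1->3,2->3] -> levels [2 8 8 9]
Step 3: flows [3->0,3->1,3->2] -> levels [3 9 9 6]
Step 4: flows [3->0,1->3,2->3] -> levels [4 8 8 7]
Step 5: flows [3->0,1->3,2->3] -> levels [5 7 7 8]
Step 6: flows [3->0,3->1,3->2] -> levels [6 8 8 5]
Step 7: flows [0->3,1->3,2->3] -> levels [5 7 7 8]
  -> period-2 cycle (repeats step 5); tank 3 never drops to <=2
Tank 3 never reaches <=2 within 15 steps

Answer: -1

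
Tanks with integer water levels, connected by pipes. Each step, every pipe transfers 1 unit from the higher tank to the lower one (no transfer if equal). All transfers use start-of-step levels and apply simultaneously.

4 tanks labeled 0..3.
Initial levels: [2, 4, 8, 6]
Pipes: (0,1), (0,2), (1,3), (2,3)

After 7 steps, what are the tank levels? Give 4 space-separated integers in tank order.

Answer: 5 5 5 5

Derivation:
Step 1: flows [1->0,2->0,3->1,2->3] -> levels [4 4 6 6]
Step 2: flows [0=1,2->0,3->1,2=3] -> levels [5 5 5 5]
Step 3: flows [0=1,0=2,1=3,2=3] -> levels [5 5 5 5]
  -> stable; steps 4..7 unchanged -> [5 5 5 5]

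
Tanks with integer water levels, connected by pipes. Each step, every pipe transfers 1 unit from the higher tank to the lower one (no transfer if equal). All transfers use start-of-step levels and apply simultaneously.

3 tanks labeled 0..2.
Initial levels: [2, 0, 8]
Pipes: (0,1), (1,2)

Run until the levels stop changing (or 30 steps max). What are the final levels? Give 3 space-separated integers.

Step 1: flows [0->1,2->1] -> levels [1 2 7]
Step 2: flows [1->0,2->1] -> levels [2 2 6]
Step 3: flows [0=1,2->1] -> levels [2 3 5]
Step 4: flows [1->0,2->1] -> levels [3 3 4]
Step 5: flows [0=1,2->1] -> levels [3 4 3]
Step 6: flows [1->0,1->2] -> levels [4 2 4]
Step 7: flows [0->1,2->1] -> levels [3 4 3]
  -> period-2 cycle: step 7 state = step 5 state; never stabilizes
  -> state at step 30: (30-5) mod 2 = 1, same as step 6 -> [4 2 4]

Answer: 4 2 4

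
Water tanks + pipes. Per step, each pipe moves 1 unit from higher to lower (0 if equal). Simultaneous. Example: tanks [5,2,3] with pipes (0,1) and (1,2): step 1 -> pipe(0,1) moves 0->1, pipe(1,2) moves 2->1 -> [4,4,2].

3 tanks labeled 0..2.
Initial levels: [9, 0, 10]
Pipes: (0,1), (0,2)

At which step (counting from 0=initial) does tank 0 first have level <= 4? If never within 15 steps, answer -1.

Step 1: flows [0->1,2->0] -> levels [9 1 9]
Step 2: flows [0->1,0=2] -> levels [8 2 9]
Step 3: flows [0->1,2->0] -> levels [8 3 8]
Step 4: flows [0->1,0=2] -> levels [7 4 8]
Step 5: flows [0->1,2->0] -> levels [7 5 7]
Step 6: flows [0->1,0=2] -> levels [6 6 7]
Step 7: flows [0=1,2->0] -> levels [7 6 6]
Step 8: flows [0->1,0->2] -> levels [5 7 7]
Step 9: flows [1->0,2->0] -> levels [7 6 6]
  -> period-2 cycle (repeats step 7); tank 0 never drops to <=4
Tank 0 never reaches <=4 within 15 steps

Answer: -1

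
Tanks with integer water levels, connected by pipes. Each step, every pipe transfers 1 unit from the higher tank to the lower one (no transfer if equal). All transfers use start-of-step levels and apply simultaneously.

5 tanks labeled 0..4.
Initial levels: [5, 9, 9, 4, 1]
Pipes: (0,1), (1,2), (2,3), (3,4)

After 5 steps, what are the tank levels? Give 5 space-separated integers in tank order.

Step 1: flows [1->0,1=2,2->3,3->4] -> levels [6 8 8 4 2]
Step 2: flows [1->0,1=2,2->3,3->4] -> levels [7 7 7 4 3]
Step 3: flows [0=1,1=2,2->3,3->4] -> levels [7 7 6 4 4]
Step 4: flows [0=1,1->2,2->3,3=4] -> levels [7 6 6 5 4]
Step 5: flows [0->1,1=2,2->3,3->4] -> levels [6 7 5 5 5]

Answer: 6 7 5 5 5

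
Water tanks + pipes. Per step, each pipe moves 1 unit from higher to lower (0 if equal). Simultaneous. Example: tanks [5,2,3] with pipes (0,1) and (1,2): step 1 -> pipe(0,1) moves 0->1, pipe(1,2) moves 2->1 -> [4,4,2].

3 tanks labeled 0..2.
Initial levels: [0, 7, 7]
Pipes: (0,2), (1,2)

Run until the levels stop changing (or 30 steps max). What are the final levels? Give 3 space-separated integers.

Answer: 4 4 6

Derivation:
Step 1: flows [2->0,1=2] -> levels [1 7 6]
Step 2: flows [2->0,1->2] -> levels [2 6 6]
Step 3: flows [2->0,1=2] -> levels [3 6 5]
Step 4: flows [2->0,1->2] -> levels [4 5 5]
Step 5: flows [2->0,1=2] -> levels [5 5 4]
Step 6: flows [0->2,1->2] -> levels [4 4 6]
Step 7: flows [2->0,2->1] -> levels [5 5 4]
  -> period-2 cycle: step 7 state = step 5 state; never stabilizes
  -> state at step 30: (30-5) mod 2 = 1, same as step 6 -> [4 4 6]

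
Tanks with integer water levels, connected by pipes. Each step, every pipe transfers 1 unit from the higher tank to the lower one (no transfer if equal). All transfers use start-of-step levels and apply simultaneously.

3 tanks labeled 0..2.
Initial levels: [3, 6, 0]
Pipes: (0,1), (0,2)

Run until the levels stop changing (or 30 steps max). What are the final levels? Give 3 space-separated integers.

Step 1: flows [1->0,0->2] -> levels [3 5 1]
Step 2: flows [1->0,0->2] -> levels [3 4 2]
Step 3: flows [1->0,0->2] -> levels [3 3 3]
Step 4: flows [0=1,0=2] -> levels [3 3 3]
  -> stable (no change)

Answer: 3 3 3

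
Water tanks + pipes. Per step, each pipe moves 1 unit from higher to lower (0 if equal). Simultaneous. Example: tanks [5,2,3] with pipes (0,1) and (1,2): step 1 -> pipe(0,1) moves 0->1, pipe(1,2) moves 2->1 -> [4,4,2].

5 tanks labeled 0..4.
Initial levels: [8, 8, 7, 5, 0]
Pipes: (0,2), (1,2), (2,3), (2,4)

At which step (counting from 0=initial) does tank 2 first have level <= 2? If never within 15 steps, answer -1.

Answer: -1

Derivation:
Step 1: flows [0->2,1->2,2->3,2->4] -> levels [7 7 7 6 1]
Step 2: flows [0=2,1=2,2->3,2->4] -> levels [7 7 5 7 2]
Step 3: flows [0->2,1->2,3->2,2->4] -> levels [6 6 7 6 3]
Step 4: flows [2->0,2->1,2->3,2->4] -> levels [7 7 3 7 4]
Step 5: flows [0->2,1->2,3->2,4->2] -> levels [6 6 7 6 3]
  -> period-2 cycle (repeats step 3); tank 2 never drops to <=2
Tank 2 never reaches <=2 within 15 steps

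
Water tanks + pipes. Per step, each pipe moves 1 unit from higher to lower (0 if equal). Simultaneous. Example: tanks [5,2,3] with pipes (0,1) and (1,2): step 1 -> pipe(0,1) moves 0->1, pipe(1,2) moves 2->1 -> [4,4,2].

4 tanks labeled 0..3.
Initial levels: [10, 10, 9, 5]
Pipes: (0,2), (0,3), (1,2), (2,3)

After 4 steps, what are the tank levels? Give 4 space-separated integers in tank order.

Answer: 8 10 7 9

Derivation:
Step 1: flows [0->2,0->3,1->2,2->3] -> levels [8 9 10 7]
Step 2: flows [2->0,0->3,2->1,2->3] -> levels [8 10 7 9]
Step 3: flows [0->2,3->0,1->2,3->2] -> levels [8 9 10 7]
  -> period-2 cycle: step 3 state = step 1 state
  -> state at step 4: (4-1) mod 2 = 1, same as step 2 -> [8 10 7 9]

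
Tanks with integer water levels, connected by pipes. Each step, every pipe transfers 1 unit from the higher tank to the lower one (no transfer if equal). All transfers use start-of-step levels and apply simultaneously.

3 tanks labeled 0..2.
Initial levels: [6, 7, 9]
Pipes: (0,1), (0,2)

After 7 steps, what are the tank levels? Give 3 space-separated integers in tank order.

Answer: 8 7 7

Derivation:
Step 1: flows [1->0,2->0] -> levels [8 6 8]
Step 2: flows [0->1,0=2] -> levels [7 7 8]
Step 3: flows [0=1,2->0] -> levels [8 7 7]
Step 4: flows [0->1,0->2] -> levels [6 8 8]
Step 5: flows [1->0,2->0] -> levels [8 7 7]
  -> period-2 cycle: step 5 state = step 3 state
  -> state at step 7: (7-3) mod 2 = 0, same as step 3 -> [8 7 7]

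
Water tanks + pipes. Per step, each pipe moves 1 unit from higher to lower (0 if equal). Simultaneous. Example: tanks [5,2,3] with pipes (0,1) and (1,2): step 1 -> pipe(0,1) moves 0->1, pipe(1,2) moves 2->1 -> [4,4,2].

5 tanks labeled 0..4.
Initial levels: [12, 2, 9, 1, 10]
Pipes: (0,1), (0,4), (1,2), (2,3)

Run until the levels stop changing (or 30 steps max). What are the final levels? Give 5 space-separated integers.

Answer: 8 6 6 7 7

Derivation:
Step 1: flows [0->1,0->4,2->1,2->3] -> levels [10 4 7 2 11]
Step 2: flows [0->1,4->0,2->1,2->3] -> levels [10 6 5 3 10]
Step 3: flows [0->1,0=4,1->2,2->3] -> levels [9 6 5 4 10]
Step 4: flows [0->1,4->0,1->2,2->3] -> levels [9 6 5 5 9]
Step 5: flows [0->1,0=4,1->2,2=3] -> levels [8 6 6 5 9]
Step 6: flows [0->1,4->0,1=2,2->3] -> levels [8 7 5 6 8]
Step 7: flows [0->1,0=4,1->2,3->2] -> levels [7 7 7 5 8]
Step 8: flows [0=1,4->0,1=2,2->3] -> levels [8 7 6 6 7]
Step 9: flows [0->1,0->4,1->2,2=3] -> levels [6 7 7 6 8]
Step 10: flows [1->0,4->0,1=2,2->3] -> levels [8 6 6 7 7]
Step 11: flows [0->1,0->4,1=2,3->2] -> levels [6 7 7 6 8]
  -> period-2 cycle: step 11 state = step 9 state; never stabilizes
  -> state at step 30: (30-9) mod 2 = 1, same as step 10 -> [8 6 6 7 7]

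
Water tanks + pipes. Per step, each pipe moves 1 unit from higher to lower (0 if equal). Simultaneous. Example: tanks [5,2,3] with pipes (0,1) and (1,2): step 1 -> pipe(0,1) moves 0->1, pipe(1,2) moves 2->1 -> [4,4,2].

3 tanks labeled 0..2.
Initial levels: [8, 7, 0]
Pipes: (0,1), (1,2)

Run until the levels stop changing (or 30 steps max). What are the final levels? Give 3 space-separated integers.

Step 1: flows [0->1,1->2] -> levels [7 7 1]
Step 2: flows [0=1,1->2] -> levels [7 6 2]
Step 3: flows [0->1,1->2] -> levels [6 6 3]
Step 4: flows [0=1,1->2] -> levels [6 5 4]
Step 5: flows [0->1,1->2] -> levels [5 5 5]
Step 6: flows [0=1,1=2] -> levels [5 5 5]
  -> stable (no change)

Answer: 5 5 5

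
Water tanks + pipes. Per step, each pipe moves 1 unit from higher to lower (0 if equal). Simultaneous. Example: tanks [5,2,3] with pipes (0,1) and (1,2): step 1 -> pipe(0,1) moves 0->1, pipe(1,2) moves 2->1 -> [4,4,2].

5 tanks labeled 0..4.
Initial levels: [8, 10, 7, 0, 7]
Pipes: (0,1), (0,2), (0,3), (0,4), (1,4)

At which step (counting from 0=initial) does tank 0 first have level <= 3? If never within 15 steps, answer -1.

Answer: -1

Derivation:
Step 1: flows [1->0,0->2,0->3,0->4,1->4] -> levels [6 8 8 1 9]
Step 2: flows [1->0,2->0,0->3,4->0,4->1] -> levels [8 8 7 2 7]
Step 3: flows [0=1,0->2,0->3,0->4,1->4] -> levels [5 7 8 3 9]
Step 4: flows [1->0,2->0,0->3,4->0,4->1] -> levels [7 7 7 4 7]
Step 5: flows [0=1,0=2,0->3,0=4,1=4] -> levels [6 7 7 5 7]
Step 6: flows [1->0,2->0,0->3,4->0,1=4] -> levels [8 6 6 6 6]
Step 7: flows [0->1,0->2,0->3,0->4,1=4] -> levels [4 7 7 7 7]
Step 8: flows [1->0,2->0,3->0,4->0,1=4] -> levels [8 6 6 6 6]
  -> period-2 cycle (repeats step 6); tank 0 never drops to <=3
Tank 0 never reaches <=3 within 15 steps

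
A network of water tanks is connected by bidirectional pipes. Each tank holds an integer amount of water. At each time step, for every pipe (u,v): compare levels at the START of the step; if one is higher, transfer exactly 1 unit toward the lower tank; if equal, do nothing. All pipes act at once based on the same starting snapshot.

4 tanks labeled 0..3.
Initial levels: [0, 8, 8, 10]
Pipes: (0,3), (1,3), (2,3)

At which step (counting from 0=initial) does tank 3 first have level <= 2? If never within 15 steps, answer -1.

Answer: -1

Derivation:
Step 1: flows [3->0,3->1,3->2] -> levels [1 9 9 7]
Step 2: flows [3->0,1->3,2->3] -> levels [2 8 8 8]
Step 3: flows [3->0,1=3,2=3] -> levels [3 8 8 7]
Step 4: flows [3->0,1->3,2->3] -> levels [4 7 7 8]
Step 5: flows [3->0,3->1,3->2] -> levels [5 8 8 5]
Step 6: flows [0=3,1->3,2->3] -> levels [5 7 7 7]
Step 7: flows [3->0,1=3,2=3] -> levels [6 7 7 6]
Step 8: flows [0=3,1->3,2->3] -> levels [6 6 6 8]
Step 9: flows [3->0,3->1,3->2] -> levels [7 7 7 5]
Step 10: flows [0->3,1->3,2->3] -> levels [6 6 6 8]
  -> period-2 cycle (repeats step 8); tank 3 never drops to <=2
Tank 3 never reaches <=2 within 15 steps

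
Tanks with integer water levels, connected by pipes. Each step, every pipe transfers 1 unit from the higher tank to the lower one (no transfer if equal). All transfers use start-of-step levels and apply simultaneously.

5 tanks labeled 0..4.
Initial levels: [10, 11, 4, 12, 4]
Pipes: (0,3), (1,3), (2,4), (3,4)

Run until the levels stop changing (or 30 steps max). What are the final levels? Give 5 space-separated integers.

Step 1: flows [3->0,3->1,2=4,3->4] -> levels [11 12 4 9 5]
Step 2: flows [0->3,1->3,4->2,3->4] -> levels [10 11 5 10 5]
Step 3: flows [0=3,1->3,2=4,3->4] -> levels [10 10 5 10 6]
Step 4: flows [0=3,1=3,4->2,3->4] -> levels [10 10 6 9 6]
Step 5: flows [0->3,1->3,2=4,3->4] -> levels [9 9 6 10 7]
Step 6: flows [3->0,3->1,4->2,3->4] -> levels [10 10 7 7 7]
Step 7: flows [0->3,1->3,2=4,3=4] -> levels [9 9 7 9 7]
Step 8: flows [0=3,1=3,2=4,3->4] -> levels [9 9 7 8 8]
Step 9: flows [0->3,1->3,4->2,3=4] -> levels [8 8 8 10 7]
Step 10: flows [3->0,3->1,2->4,3->4] -> levels [9 9 7 7 9]
Step 11: flows [0->3,1->3,4->2,4->3] -> levels [8 8 8 10 7]
  -> period-2 cycle: step 11 state = step 9 state; never stabilizes
  -> state at step 30: (30-9) mod 2 = 1, same as step 10 -> [9 9 7 7 9]

Answer: 9 9 7 7 9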